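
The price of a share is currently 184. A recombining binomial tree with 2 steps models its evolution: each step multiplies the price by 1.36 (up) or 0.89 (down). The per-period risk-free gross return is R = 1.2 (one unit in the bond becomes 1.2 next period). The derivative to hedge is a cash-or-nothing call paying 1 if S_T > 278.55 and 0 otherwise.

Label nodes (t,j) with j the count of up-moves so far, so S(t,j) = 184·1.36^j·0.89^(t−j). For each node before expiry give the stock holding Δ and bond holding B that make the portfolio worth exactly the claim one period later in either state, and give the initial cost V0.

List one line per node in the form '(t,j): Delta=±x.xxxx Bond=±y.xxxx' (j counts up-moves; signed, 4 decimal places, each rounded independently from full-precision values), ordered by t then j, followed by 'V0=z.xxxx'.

Risk-neutral probability p* = (R−d)/(u−d) = (1.2−0.89)/(1.36−0.89) = 0.6596.
At expiry t=2: V(2,0)=0.0000, V(2,1)=0.0000, V(2,2)=1.0000
(1,0): S=163.7600. Δ = (V_up−V_dn)/(S_up−S_dn) = (0.0000−0.0000)/(222.7136−145.7464) = 0.0000. V = [p*·0.0000 + (1−p*)·0.0000]/1.2 = 0.0000. B = V − Δ·S = 0.0000.
(1,1): S=250.2400. Δ = (V_up−V_dn)/(S_up−S_dn) = (1.0000−0.0000)/(340.3264−222.7136) = 0.0085. V = [p*·1.0000 + (1−p*)·0.0000]/1.2 = 0.5496. B = V − Δ·S = -1.5780.
(0,0): S=184.0000. Δ = (V_up−V_dn)/(S_up−S_dn) = (0.5496−0.0000)/(250.2400−163.7600) = 0.0064. V = [p*·0.5496 + (1−p*)·0.0000]/1.2 = 0.3021. B = V − Δ·S = -0.8673.
Each (Δ,B) replicates both successor values, so the strategy is self-financing and V0 is arbitrage-free.

(0,0): Delta=0.0064 Bond=-0.8673
(1,0): Delta=0.0000 Bond=0.0000
(1,1): Delta=0.0085 Bond=-1.5780
V0=0.3021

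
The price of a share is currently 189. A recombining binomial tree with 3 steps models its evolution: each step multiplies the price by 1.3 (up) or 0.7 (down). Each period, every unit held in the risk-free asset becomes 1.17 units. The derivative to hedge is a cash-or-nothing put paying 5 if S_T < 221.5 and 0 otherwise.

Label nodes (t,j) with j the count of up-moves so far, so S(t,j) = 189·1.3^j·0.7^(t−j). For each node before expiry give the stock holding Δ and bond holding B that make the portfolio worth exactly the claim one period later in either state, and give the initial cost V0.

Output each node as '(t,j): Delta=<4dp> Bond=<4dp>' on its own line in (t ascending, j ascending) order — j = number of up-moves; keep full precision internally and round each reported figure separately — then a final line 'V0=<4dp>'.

(0,0): Delta=-0.0109 Bond=2.4426
(1,0): Delta=-0.0422 Bond=6.9906
(1,1): Delta=-0.0063 Bond=1.7147
(2,0): Delta=0.0000 Bond=4.2735
(2,1): Delta=-0.0485 Bond=9.2593
(2,2): Delta=0.0000 Bond=0.0000
V0=0.3762

No-arbitrage ⇒ martingale measure with p* = (R−d)/(u−d) = 0.7833.
At expiry t=3: V(3,0)=5.0000, V(3,1)=5.0000, V(3,2)=0.0000, V(3,3)=0.0000
  t=2,j=0: stock 92.6100 → up 120.3930 (V=5.0000), down 64.8270 (V=5.0000). Price 4.2735; hedge Δ=0.0000, bond B=4.2735.
  t=2,j=1: stock 171.9900 → up 223.5870 (V=0.0000), down 120.3930 (V=5.0000). Price 0.9259; hedge Δ=-0.0485, bond B=9.2593.
  t=2,j=2: stock 319.4100 → up 415.2330 (V=0.0000), down 223.5870 (V=0.0000). Price 0.0000; hedge Δ=0.0000, bond B=0.0000.
  t=1,j=0: stock 132.3000 → up 171.9900 (V=0.9259), down 92.6100 (V=4.2735). Price 1.4113; hedge Δ=-0.0422, bond B=6.9906.
  t=1,j=1: stock 245.7000 → up 319.4100 (V=0.0000), down 171.9900 (V=0.9259). Price 0.1715; hedge Δ=-0.0063, bond B=1.7147.
  t=0,j=0: stock 189.0000 → up 245.7000 (V=0.1715), down 132.3000 (V=1.4113). Price 0.3762; hedge Δ=-0.0109, bond B=2.4426.
Each (Δ,B) replicates both successor values, so the strategy is self-financing and V0 is arbitrage-free.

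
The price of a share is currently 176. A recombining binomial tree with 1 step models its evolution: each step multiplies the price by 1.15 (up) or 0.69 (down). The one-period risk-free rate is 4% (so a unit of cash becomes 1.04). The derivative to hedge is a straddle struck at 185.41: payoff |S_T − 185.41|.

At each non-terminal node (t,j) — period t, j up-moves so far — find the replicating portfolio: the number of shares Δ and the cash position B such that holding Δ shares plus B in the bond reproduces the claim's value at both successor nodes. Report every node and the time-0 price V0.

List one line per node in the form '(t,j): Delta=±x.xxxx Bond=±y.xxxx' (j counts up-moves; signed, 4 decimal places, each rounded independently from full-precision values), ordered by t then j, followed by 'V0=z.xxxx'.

(0,0): Delta=-0.5803 Bond=129.2692
V0=27.1388

No-arbitrage ⇒ martingale measure with p* = (R−d)/(u−d) = 0.7609.
At expiry t=1: V(1,0)=63.9700, V(1,1)=16.9900
  t=0,j=0: stock 176.0000 → up 202.4000 (V=16.9900), down 121.4400 (V=63.9700). Price 27.1388; hedge Δ=-0.5803, bond B=129.2692.
Check: Δ(0,0)·S0 + B(0,0) = 27.1388 = V0.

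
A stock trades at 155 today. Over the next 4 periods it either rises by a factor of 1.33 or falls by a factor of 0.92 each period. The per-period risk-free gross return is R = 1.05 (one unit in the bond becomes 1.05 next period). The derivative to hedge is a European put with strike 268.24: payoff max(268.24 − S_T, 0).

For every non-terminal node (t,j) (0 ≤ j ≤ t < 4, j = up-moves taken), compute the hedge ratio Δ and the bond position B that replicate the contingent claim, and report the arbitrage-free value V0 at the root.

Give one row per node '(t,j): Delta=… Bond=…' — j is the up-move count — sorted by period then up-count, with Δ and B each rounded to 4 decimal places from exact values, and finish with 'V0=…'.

(0,0): Delta=-0.7469 Bond=188.0772
(1,0): Delta=-0.8951 Bond=218.6113
(1,1): Delta=-0.5262 Bond=151.9698
(2,0): Delta=-1.0000 Bond=243.3016
(2,1): Delta=-0.7389 Bond=199.9054
(2,2): Delta=-0.2093 Bond=72.6885
(3,0): Delta=-1.0000 Bond=255.4667
(3,1): Delta=-1.0000 Bond=255.4667
(3,2): Delta=-0.3498 Bond=111.7585
(3,3): Delta=0.0000 Bond=0.0000
V0=72.3016

No-arbitrage ⇒ martingale measure with p* = (R−d)/(u−d) = 0.3171.
At expiry t=4: V(4,0)=157.1991, V(4,1)=107.7135, V(4,2)=36.1745, V(4,3)=0.0000, V(4,4)=0.0000
(3,0): S=120.6966. Δ = (V_up−V_dn)/(S_up−S_dn) = (107.7135−157.1991)/(160.5265−111.0409) = -1.0000. V = [p*·107.7135 + (1−p*)·157.1991]/1.05 = 134.7700. B = V − Δ·S = 255.4667.
(3,1): S=174.4854. Δ = (V_up−V_dn)/(S_up−S_dn) = (36.1745−107.7135)/(232.0655−160.5265) = -1.0000. V = [p*·36.1745 + (1−p*)·107.7135]/1.05 = 80.9813. B = V − Δ·S = 255.4667.
(3,2): S=252.2451. Δ = (V_up−V_dn)/(S_up−S_dn) = (0.0000−36.1745)/(335.4860−232.0655) = -0.3498. V = [p*·0.0000 + (1−p*)·36.1745]/1.05 = 23.5281. B = V − Δ·S = 111.7585.
(3,3): S=364.6587. Δ = (V_up−V_dn)/(S_up−S_dn) = (0.0000−0.0000)/(484.9961−335.4860) = 0.0000. V = [p*·0.0000 + (1−p*)·0.0000]/1.05 = 0.0000. B = V − Δ·S = 0.0000.
(2,0): S=131.1920. Δ = (V_up−V_dn)/(S_up−S_dn) = (80.9813−134.7700)/(174.4854−120.6966) = -1.0000. V = [p*·80.9813 + (1−p*)·134.7700]/1.05 = 112.1096. B = V − Δ·S = 243.3016.
(2,1): S=189.6580. Δ = (V_up−V_dn)/(S_up−S_dn) = (23.5281−80.9813)/(252.2451−174.4854) = -0.7389. V = [p*·23.5281 + (1−p*)·80.9813]/1.05 = 59.7757. B = V − Δ·S = 199.9054.
(2,2): S=274.1795. Δ = (V_up−V_dn)/(S_up−S_dn) = (0.0000−23.5281)/(364.6587−252.2451) = -0.2093. V = [p*·0.0000 + (1−p*)·23.5281]/1.05 = 15.3028. B = V − Δ·S = 72.6885.
(1,0): S=142.6000. Δ = (V_up−V_dn)/(S_up−S_dn) = (59.7757−112.1096)/(189.6580−131.1920) = -0.8951. V = [p*·59.7757 + (1−p*)·112.1096]/1.05 = 90.9675. B = V − Δ·S = 218.6113.
(1,1): S=206.1500. Δ = (V_up−V_dn)/(S_up−S_dn) = (15.3028−59.7757)/(274.1795−189.6580) = -0.5262. V = [p*·15.3028 + (1−p*)·59.7757]/1.05 = 43.4995. B = V − Δ·S = 151.9698.
(0,0): S=155.0000. Δ = (V_up−V_dn)/(S_up−S_dn) = (43.4995−90.9675)/(206.1500−142.6000) = -0.7469. V = [p*·43.4995 + (1−p*)·90.9675]/1.05 = 72.3016. B = V − Δ·S = 188.0772.
The time-0 hedge costs 72.3016, which is the no-arbitrage price.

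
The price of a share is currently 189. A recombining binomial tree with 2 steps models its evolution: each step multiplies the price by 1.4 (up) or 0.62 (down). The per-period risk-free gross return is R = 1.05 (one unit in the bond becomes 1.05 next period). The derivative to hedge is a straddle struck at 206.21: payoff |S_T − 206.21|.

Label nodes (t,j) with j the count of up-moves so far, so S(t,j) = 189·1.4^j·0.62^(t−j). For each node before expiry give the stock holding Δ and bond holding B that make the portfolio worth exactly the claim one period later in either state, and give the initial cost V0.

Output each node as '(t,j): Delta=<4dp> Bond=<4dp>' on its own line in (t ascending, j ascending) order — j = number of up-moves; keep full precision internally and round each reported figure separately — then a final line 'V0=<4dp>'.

Since d<R<u, set p* = (R−d)/(u−d) = 0.5513; price each node as the discounted p*-expectation of its children.
At expiry t=2: V(2,0)=133.5584, V(2,1)=42.1580, V(2,2)=164.2300
  t=1,j=0: stock 117.1800 → up 164.0520 (V=42.1580), down 72.6516 (V=133.5584). Price 79.2105; hedge Δ=-1.0000, bond B=196.3905.
  t=1,j=1: stock 264.6000 → up 370.4400 (V=164.2300), down 164.0520 (V=42.1580). Price 104.2420; hedge Δ=0.5915, bond B=-52.2606.
  t=0,j=0: stock 189.0000 → up 264.6000 (V=104.2420), down 117.1800 (V=79.2105). Price 88.5809; hedge Δ=0.1698, bond B=56.4892.
Each (Δ,B) replicates both successor values, so the strategy is self-financing and V0 is arbitrage-free.

(0,0): Delta=0.1698 Bond=56.4892
(1,0): Delta=-1.0000 Bond=196.3905
(1,1): Delta=0.5915 Bond=-52.2606
V0=88.5809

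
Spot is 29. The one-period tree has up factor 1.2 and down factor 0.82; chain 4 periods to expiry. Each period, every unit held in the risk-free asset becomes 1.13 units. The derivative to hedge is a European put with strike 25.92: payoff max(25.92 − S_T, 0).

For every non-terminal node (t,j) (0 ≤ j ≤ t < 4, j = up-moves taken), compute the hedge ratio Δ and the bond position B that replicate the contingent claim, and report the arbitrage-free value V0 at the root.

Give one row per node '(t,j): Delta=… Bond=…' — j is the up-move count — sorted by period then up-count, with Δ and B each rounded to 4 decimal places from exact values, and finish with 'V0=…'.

The replicating-portfolio and risk-neutral prices coincide; use p* = (1.13−0.82)/(1.2−0.82) = 0.8158 for the latter.
At expiry t=4: V(4,0)=12.8085, V(4,1)=6.7324, V(4,2)=0.0000, V(4,3)=0.0000, V(4,4)=0.0000
(3,0): S=15.9897. Δ = (V_up−V_dn)/(S_up−S_dn) = (6.7324−12.8085)/(19.1876−13.1115) = -1.0000. V = [p*·6.7324 + (1−p*)·12.8085]/1.13 = 6.9484. B = V − Δ·S = 22.9381.
(3,1): S=23.3995. Δ = (V_up−V_dn)/(S_up−S_dn) = (0.0000−6.7324)/(28.0794−19.1876) = -0.7571. V = [p*·0.0000 + (1−p*)·6.7324]/1.13 = 1.0975. B = V − Δ·S = 18.8143.
(3,2): S=34.2432. Δ = (V_up−V_dn)/(S_up−S_dn) = (0.0000−0.0000)/(41.0918−28.0794) = 0.0000. V = [p*·0.0000 + (1−p*)·0.0000]/1.13 = 0.0000. B = V − Δ·S = 0.0000.
(3,3): S=50.1120. Δ = (V_up−V_dn)/(S_up−S_dn) = (0.0000−0.0000)/(60.1344−41.0918) = 0.0000. V = [p*·0.0000 + (1−p*)·0.0000]/1.13 = 0.0000. B = V − Δ·S = 0.0000.
(2,0): S=19.4996. Δ = (V_up−V_dn)/(S_up−S_dn) = (1.0975−6.9484)/(23.3995−15.9897) = -0.7896. V = [p*·1.0975 + (1−p*)·6.9484]/1.13 = 1.9250. B = V − Δ·S = 17.3221.
(2,1): S=28.5360. Δ = (V_up−V_dn)/(S_up−S_dn) = (0.0000−1.0975)/(34.2432−23.3995) = -0.1012. V = [p*·0.0000 + (1−p*)·1.0975]/1.13 = 0.1789. B = V − Δ·S = 3.0671.
(2,2): S=41.7600. Δ = (V_up−V_dn)/(S_up−S_dn) = (0.0000−0.0000)/(50.1120−34.2432) = 0.0000. V = [p*·0.0000 + (1−p*)·0.0000]/1.13 = 0.0000. B = V − Δ·S = 0.0000.
(1,0): S=23.7800. Δ = (V_up−V_dn)/(S_up−S_dn) = (0.1789−1.9250)/(28.5360−19.4996) = -0.1932. V = [p*·0.1789 + (1−p*)·1.9250]/1.13 = 0.4430. B = V − Δ·S = 5.0381.
(1,1): S=34.8000. Δ = (V_up−V_dn)/(S_up−S_dn) = (0.0000−0.1789)/(41.7600−28.5360) = -0.0135. V = [p*·0.0000 + (1−p*)·0.1789]/1.13 = 0.0292. B = V − Δ·S = 0.5000.
(0,0): S=29.0000. Δ = (V_up−V_dn)/(S_up−S_dn) = (0.0292−0.4430)/(34.8000−23.7800) = -0.0376. V = [p*·0.0292 + (1−p*)·0.4430]/1.13 = 0.0933. B = V − Δ·S = 1.1823.
Check: Δ(0,0)·S0 + B(0,0) = 0.0933 = V0.

(0,0): Delta=-0.0376 Bond=1.1823
(1,0): Delta=-0.1932 Bond=5.0381
(1,1): Delta=-0.0135 Bond=0.5000
(2,0): Delta=-0.7896 Bond=17.3221
(2,1): Delta=-0.1012 Bond=3.0671
(2,2): Delta=0.0000 Bond=0.0000
(3,0): Delta=-1.0000 Bond=22.9381
(3,1): Delta=-0.7571 Bond=18.8143
(3,2): Delta=0.0000 Bond=0.0000
(3,3): Delta=0.0000 Bond=0.0000
V0=0.0933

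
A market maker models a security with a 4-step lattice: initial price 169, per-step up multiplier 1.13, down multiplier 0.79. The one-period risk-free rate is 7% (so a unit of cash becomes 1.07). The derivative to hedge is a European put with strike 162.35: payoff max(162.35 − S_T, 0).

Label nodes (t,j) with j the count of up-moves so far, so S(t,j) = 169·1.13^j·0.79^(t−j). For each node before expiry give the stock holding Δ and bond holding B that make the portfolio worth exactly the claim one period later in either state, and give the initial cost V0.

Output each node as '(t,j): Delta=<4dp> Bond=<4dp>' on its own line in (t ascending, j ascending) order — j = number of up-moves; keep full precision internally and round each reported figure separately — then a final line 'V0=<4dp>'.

(0,0): Delta=-0.1877 Bond=35.4013
(1,0): Delta=-0.6047 Bond=93.5613
(1,1): Delta=-0.1252 Bond=25.9476
(2,0): Delta=-1.0000 Bond=141.8028
(2,1): Delta=-0.5455 Bond=91.1765
(2,2): Delta=-0.0622 Bond=14.1755
(3,0): Delta=-1.0000 Bond=151.7290
(3,1): Delta=-1.0000 Bond=151.7290
(3,2): Delta=-0.4774 Bond=85.9510
(3,3): Delta=0.0000 Bond=0.0000
V0=3.6884

The replicating-portfolio and risk-neutral prices coincide; use p* = (1.07−0.79)/(1.13−0.79) = 0.8235 for the latter.
Payoff layer (t=4): V(4,0)=96.5244, V(4,1)=68.1943, V(4,2)=27.6717, V(4,3)=0.0000, V(4,4)=0.0000
  t=3,j=0: stock 83.3236 → up 94.1557 (V=68.1943), down 65.8256 (V=96.5244). Price 68.4054; hedge Δ=-1.0000, bond B=151.7290.
  t=3,j=1: stock 119.1844 → up 134.6783 (V=27.6717), down 94.1557 (V=68.1943). Price 32.5446; hedge Δ=-1.0000, bond B=151.7290.
  t=3,j=2: stock 170.4789 → up 192.6412 (V=0.0000), down 134.6783 (V=27.6717). Price 4.5638; hedge Δ=-0.4774, bond B=85.9510.
  t=3,j=3: stock 243.8496 → up 275.5500 (V=0.0000), down 192.6412 (V=0.0000). Price 0.0000; hedge Δ=0.0000, bond B=0.0000.
  t=2,j=0: stock 105.4729 → up 119.1844 (V=32.5446), down 83.3236 (V=68.4054). Price 36.3299; hedge Δ=-1.0000, bond B=141.8028.
  t=2,j=1: stock 150.8663 → up 170.4789 (V=4.5638), down 119.1844 (V=32.5446). Price 8.8800; hedge Δ=-0.5455, bond B=91.1765.
  t=2,j=2: stock 215.7961 → up 243.8496 (V=0.0000), down 170.4789 (V=4.5638). Price 0.7527; hedge Δ=-0.0622, bond B=14.1755.
  t=1,j=0: stock 133.5100 → up 150.8663 (V=8.8800), down 105.4729 (V=36.3299). Price 12.8262; hedge Δ=-0.6047, bond B=93.5613.
  t=1,j=1: stock 190.9700 → up 215.7961 (V=0.7527), down 150.8663 (V=8.8800). Price 2.0438; hedge Δ=-0.1252, bond B=25.9476.
  t=0,j=0: stock 169.0000 → up 190.9700 (V=2.0438), down 133.5100 (V=12.8262). Price 3.6884; hedge Δ=-0.1877, bond B=35.4013.
Root portfolio cost Δ·169+B reproduces V0=3.6884.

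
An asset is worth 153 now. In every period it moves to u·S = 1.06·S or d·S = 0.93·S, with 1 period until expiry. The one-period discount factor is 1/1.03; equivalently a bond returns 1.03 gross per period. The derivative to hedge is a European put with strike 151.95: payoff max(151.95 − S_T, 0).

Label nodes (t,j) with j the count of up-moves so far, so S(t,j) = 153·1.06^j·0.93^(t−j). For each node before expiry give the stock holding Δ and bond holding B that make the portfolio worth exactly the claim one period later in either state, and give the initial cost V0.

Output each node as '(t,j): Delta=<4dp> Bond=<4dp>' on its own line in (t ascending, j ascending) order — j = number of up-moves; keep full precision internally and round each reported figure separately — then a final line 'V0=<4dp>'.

Risk-neutral probability p* = (R−d)/(u−d) = (1.03−0.93)/(1.06−0.93) = 0.7692.
Terminal values V(1,·): V(1,0)=9.6600, V(1,1)=0.0000
(0,0): S=153.0000. Δ = (V_up−V_dn)/(S_up−S_dn) = (0.0000−9.6600)/(162.1800−142.2900) = -0.4857. V = [p*·0.0000 + (1−p*)·9.6600]/1.03 = 2.1643. B = V − Δ·S = 76.4720.
The time-0 hedge costs 2.1643, which is the no-arbitrage price.

(0,0): Delta=-0.4857 Bond=76.4720
V0=2.1643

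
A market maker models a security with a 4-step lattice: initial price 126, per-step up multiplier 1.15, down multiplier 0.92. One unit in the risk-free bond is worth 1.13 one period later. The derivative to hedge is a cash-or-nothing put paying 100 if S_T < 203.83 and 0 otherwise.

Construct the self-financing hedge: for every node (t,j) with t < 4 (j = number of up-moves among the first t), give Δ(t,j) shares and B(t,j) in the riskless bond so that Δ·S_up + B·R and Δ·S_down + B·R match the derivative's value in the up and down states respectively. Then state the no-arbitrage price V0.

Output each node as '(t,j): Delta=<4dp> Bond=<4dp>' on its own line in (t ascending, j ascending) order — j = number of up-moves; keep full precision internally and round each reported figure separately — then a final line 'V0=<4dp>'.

(0,0): Delta=-1.8203 Bond=248.0647
(1,0): Delta=0.0000 Bond=69.3050
(1,1): Delta=-1.9590 Bond=300.4091
(2,0): Delta=0.0000 Bond=78.3147
(2,1): Delta=0.0000 Bond=78.3147
(2,2): Delta=-2.1082 Bond=364.3335
(3,0): Delta=0.0000 Bond=88.4956
(3,1): Delta=0.0000 Bond=88.4956
(3,2): Delta=0.0000 Bond=88.4956
(3,3): Delta=-2.2689 Bond=442.4779
V0=18.7081

Risk-neutral probability p* = (R−d)/(u−d) = (1.13−0.92)/(1.15−0.92) = 0.9130.
Terminal payoffs: V(4,0)=100.0000, V(4,1)=100.0000, V(4,2)=100.0000, V(4,3)=100.0000, V(4,4)=0.0000
  t=3,j=0: stock 98.1147 → up 112.8319 (V=100.0000), down 90.2655 (V=100.0000). Price 88.4956; hedge Δ=0.0000, bond B=88.4956.
  t=3,j=1: stock 122.6434 → up 141.0399 (V=100.0000), down 112.8319 (V=100.0000). Price 88.4956; hedge Δ=0.0000, bond B=88.4956.
  t=3,j=2: stock 153.3042 → up 176.2998 (V=100.0000), down 141.0399 (V=100.0000). Price 88.4956; hedge Δ=0.0000, bond B=88.4956.
  t=3,j=3: stock 191.6302 → up 220.3748 (V=0.0000), down 176.2998 (V=100.0000). Price 7.6953; hedge Δ=-2.2689, bond B=442.4779.
  t=2,j=0: stock 106.6464 → up 122.6434 (V=88.4956), down 98.1147 (V=88.4956). Price 78.3147; hedge Δ=0.0000, bond B=78.3147.
  t=2,j=1: stock 133.3080 → up 153.3042 (V=88.4956), down 122.6434 (V=88.4956). Price 78.3147; hedge Δ=0.0000, bond B=78.3147.
  t=2,j=2: stock 166.6350 → up 191.6302 (V=7.6953), down 153.3042 (V=88.4956). Price 13.0278; hedge Δ=-2.1082, bond B=364.3335.
  t=1,j=0: stock 115.9200 → up 133.3080 (V=78.3147), down 106.6464 (V=78.3147). Price 69.3050; hedge Δ=0.0000, bond B=69.3050.
  t=1,j=1: stock 144.9000 → up 166.6350 (V=13.0278), down 133.3080 (V=78.3147). Price 16.5530; hedge Δ=-1.9590, bond B=300.4091.
  t=0,j=0: stock 126.0000 → up 144.9000 (V=16.5530), down 115.9200 (V=69.3050). Price 18.7081; hedge Δ=-1.8203, bond B=248.0647.
The time-0 hedge costs 18.7081, which is the no-arbitrage price.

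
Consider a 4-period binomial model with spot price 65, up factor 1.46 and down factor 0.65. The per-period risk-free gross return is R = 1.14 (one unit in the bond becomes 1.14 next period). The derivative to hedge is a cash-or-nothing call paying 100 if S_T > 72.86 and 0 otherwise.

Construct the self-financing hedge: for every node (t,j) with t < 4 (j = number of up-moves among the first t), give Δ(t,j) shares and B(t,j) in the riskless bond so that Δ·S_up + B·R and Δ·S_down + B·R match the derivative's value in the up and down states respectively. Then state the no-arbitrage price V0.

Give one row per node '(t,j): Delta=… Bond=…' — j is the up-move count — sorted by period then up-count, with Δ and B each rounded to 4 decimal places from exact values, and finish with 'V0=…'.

(0,0): Delta=0.5560 Bond=-7.4998
(1,0): Delta=0.8228 Bond=-19.8215
(1,1): Delta=0.4785 Bond=-1.1887
(2,0): Delta=0.0000 Bond=0.0000
(2,1): Delta=1.0620 Bond=-37.3534
(2,2): Delta=0.3088 Bond=22.1540
(3,0): Delta=0.0000 Bond=0.0000
(3,1): Delta=0.0000 Bond=0.0000
(3,2): Delta=1.3708 Bond=-70.3920
(3,3): Delta=0.0000 Bond=87.7193
V0=28.6419

Under the risk-neutral measure, an up-move has probability p* = (R−d)/(u−d) = 0.6049 and values discount at R = 1.14.
Payoff layer (t=4): V(4,0)=0.0000, V(4,1)=0.0000, V(4,2)=0.0000, V(4,3)=100.0000, V(4,4)=100.0000
(3,0): S=17.8506. Δ = (V_up−V_dn)/(S_up−S_dn) = (0.0000−0.0000)/(26.0619−11.6029) = 0.0000. V = [p*·0.0000 + (1−p*)·0.0000]/1.14 = 0.0000. B = V − Δ·S = 0.0000.
(3,1): S=40.0953. Δ = (V_up−V_dn)/(S_up−S_dn) = (0.0000−0.0000)/(58.5391−26.0619) = 0.0000. V = [p*·0.0000 + (1−p*)·0.0000]/1.14 = 0.0000. B = V − Δ·S = 0.0000.
(3,2): S=90.0601. Δ = (V_up−V_dn)/(S_up−S_dn) = (100.0000−0.0000)/(131.4877−58.5391) = 1.3708. V = [p*·100.0000 + (1−p*)·0.0000]/1.14 = 53.0648. B = V − Δ·S = -70.3920.
(3,3): S=202.2888. Δ = (V_up−V_dn)/(S_up−S_dn) = (100.0000−100.0000)/(295.3417−131.4877) = 0.0000. V = [p*·100.0000 + (1−p*)·100.0000]/1.14 = 87.7193. B = V − Δ·S = 87.7193.
(2,0): S=27.4625. Δ = (V_up−V_dn)/(S_up−S_dn) = (0.0000−0.0000)/(40.0953−17.8506) = 0.0000. V = [p*·0.0000 + (1−p*)·0.0000]/1.14 = 0.0000. B = V − Δ·S = 0.0000.
(2,1): S=61.6850. Δ = (V_up−V_dn)/(S_up−S_dn) = (53.0648−0.0000)/(90.0601−40.0953) = 1.0620. V = [p*·53.0648 + (1−p*)·0.0000]/1.14 = 28.1587. B = V − Δ·S = -37.3534.
(2,2): S=138.5540. Δ = (V_up−V_dn)/(S_up−S_dn) = (87.7193−53.0648)/(202.2888−90.0601) = 0.3088. V = [p*·87.7193 + (1−p*)·53.0648]/1.14 = 64.9374. B = V − Δ·S = 22.1540.
(1,0): S=42.2500. Δ = (V_up−V_dn)/(S_up−S_dn) = (28.1587−0.0000)/(61.6850−27.4625) = 0.8228. V = [p*·28.1587 + (1−p*)·0.0000]/1.14 = 14.9423. B = V − Δ·S = -19.8215.
(1,1): S=94.9000. Δ = (V_up−V_dn)/(S_up−S_dn) = (64.9374−28.1587)/(138.5540−61.6850) = 0.4785. V = [p*·64.9374 + (1−p*)·28.1587]/1.14 = 44.2171. B = V − Δ·S = -1.1887.
(0,0): S=65.0000. Δ = (V_up−V_dn)/(S_up−S_dn) = (44.2171−14.9423)/(94.9000−42.2500) = 0.5560. V = [p*·44.2171 + (1−p*)·14.9423]/1.14 = 28.6419. B = V − Δ·S = -7.4998.
Root portfolio cost Δ·65+B reproduces V0=28.6419.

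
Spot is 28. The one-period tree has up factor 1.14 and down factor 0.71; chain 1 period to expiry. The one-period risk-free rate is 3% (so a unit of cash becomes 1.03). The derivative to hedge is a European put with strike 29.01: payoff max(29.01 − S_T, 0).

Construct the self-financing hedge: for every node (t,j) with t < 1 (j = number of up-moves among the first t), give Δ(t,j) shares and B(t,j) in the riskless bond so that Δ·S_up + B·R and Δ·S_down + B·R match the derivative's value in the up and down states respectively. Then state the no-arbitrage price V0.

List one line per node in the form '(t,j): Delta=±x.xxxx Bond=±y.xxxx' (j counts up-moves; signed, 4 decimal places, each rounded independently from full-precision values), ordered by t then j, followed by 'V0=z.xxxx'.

The replicating-portfolio and risk-neutral prices coincide; use p* = (1.03−0.71)/(1.14−0.71) = 0.7442 for the latter.
Payoff layer (t=1): V(1,0)=9.1300, V(1,1)=0.0000
  t=0,j=0: stock 28.0000 → up 31.9200 (V=0.0000), down 19.8800 (V=9.1300). Price 2.2676; hedge Δ=-0.7583, bond B=23.5001.
Each (Δ,B) replicates both successor values, so the strategy is self-financing and V0 is arbitrage-free.

(0,0): Delta=-0.7583 Bond=23.5001
V0=2.2676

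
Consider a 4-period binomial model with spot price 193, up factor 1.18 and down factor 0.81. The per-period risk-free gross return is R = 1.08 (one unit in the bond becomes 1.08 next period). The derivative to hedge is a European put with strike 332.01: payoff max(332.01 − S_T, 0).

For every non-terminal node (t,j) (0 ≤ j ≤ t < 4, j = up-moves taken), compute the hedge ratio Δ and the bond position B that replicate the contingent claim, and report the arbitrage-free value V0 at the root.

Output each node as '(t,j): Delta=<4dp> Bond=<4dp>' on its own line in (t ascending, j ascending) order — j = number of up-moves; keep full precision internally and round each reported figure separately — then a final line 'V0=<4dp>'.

Under the risk-neutral measure, an up-move has probability p* = (R−d)/(u−d) = 0.7297 and values discount at R = 1.08.
Terminal values V(4,·): V(4,0)=248.9298, V(4,1)=210.9796, V(4,2)=155.6941, V(4,3)=75.1548, V(4,4)=0.0000
Node (3,0) S=102.5681: V=(p*·210.9796+(1−p*)·248.9298)/1.08=204.8486; Δ=(210.9796−248.9298)/(121.0304−83.0802)=-1.0000; B=V−Δ·S=307.4167
Node (3,1) S=149.4202: V=(p*·155.6941+(1−p*)·210.9796)/1.08=157.9965; Δ=(155.6941−210.9796)/(176.3159−121.0304)=-1.0000; B=V−Δ·S=307.4167
Node (3,2) S=217.6739: V=(p*·75.1548+(1−p*)·155.6941)/1.08=89.7428; Δ=(75.1548−155.6941)/(256.8552−176.3159)=-1.0000; B=V−Δ·S=307.4167
Node (3,3) S=317.1052: V=(p*·0.0000+(1−p*)·75.1548)/1.08=18.8075; Δ=(0.0000−75.1548)/(374.1841−256.8552)=-0.6405; B=V−Δ·S=221.9286
Node (2,0) S=126.6273: V=(p*·157.9965+(1−p*)·204.8486)/1.08=158.0178; Δ=(157.9965−204.8486)/(149.4202−102.5681)=-1.0000; B=V−Δ·S=284.6451
Node (2,1) S=184.4694: V=(p*·89.7428+(1−p*)·157.9965)/1.08=100.1757; Δ=(89.7428−157.9965)/(217.6739−149.4202)=-1.0000; B=V−Δ·S=284.6451
Node (2,2) S=268.7332: V=(p*·18.8075+(1−p*)·89.7428)/1.08=35.1659; Δ=(18.8075−89.7428)/(317.1052−217.6739)=-0.7134; B=V−Δ·S=226.8829
Node (1,0) S=156.3300: V=(p*·100.1757+(1−p*)·158.0178)/1.08=107.2302; Δ=(100.1757−158.0178)/(184.4694−126.6273)=-1.0000; B=V−Δ·S=263.5602
Node (1,1) S=227.7400: V=(p*·35.1659+(1−p*)·100.1757)/1.08=48.8297; Δ=(35.1659−100.1757)/(268.7332−184.4694)=-0.7715; B=V−Δ·S=224.5317
Node (0,0) S=193.0000: V=(p*·48.8297+(1−p*)·107.2302)/1.08=59.8275; Δ=(48.8297−107.2302)/(227.7400−156.3300)=-0.8178; B=V−Δ·S=217.6666
The time-0 hedge costs 59.8275, which is the no-arbitrage price.

(0,0): Delta=-0.8178 Bond=217.6666
(1,0): Delta=-1.0000 Bond=263.5602
(1,1): Delta=-0.7715 Bond=224.5317
(2,0): Delta=-1.0000 Bond=284.6451
(2,1): Delta=-1.0000 Bond=284.6451
(2,2): Delta=-0.7134 Bond=226.8829
(3,0): Delta=-1.0000 Bond=307.4167
(3,1): Delta=-1.0000 Bond=307.4167
(3,2): Delta=-1.0000 Bond=307.4167
(3,3): Delta=-0.6405 Bond=221.9286
V0=59.8275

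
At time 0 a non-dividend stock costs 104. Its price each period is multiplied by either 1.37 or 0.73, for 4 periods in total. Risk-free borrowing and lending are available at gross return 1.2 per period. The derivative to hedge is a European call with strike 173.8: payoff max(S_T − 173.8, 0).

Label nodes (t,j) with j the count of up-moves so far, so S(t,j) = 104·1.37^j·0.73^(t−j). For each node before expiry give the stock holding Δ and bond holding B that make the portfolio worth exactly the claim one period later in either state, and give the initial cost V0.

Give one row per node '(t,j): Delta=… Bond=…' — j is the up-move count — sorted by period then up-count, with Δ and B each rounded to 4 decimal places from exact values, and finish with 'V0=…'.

The replicating-portfolio and risk-neutral prices coincide; use p* = (1.2−0.73)/(1.37−0.73) = 0.7344 for the latter.
At expiry t=4: V(4,0)=0.0000, V(4,1)=0.0000, V(4,2)=0.0000, V(4,3)=21.4171, V(4,4)=192.5664
  t=3,j=0: stock 40.4578 → up 55.4271 (V=0.0000), down 29.5342 (V=0.0000). Price 0.0000; hedge Δ=0.0000, bond B=0.0000.
  t=3,j=1: stock 75.9276 → up 104.0208 (V=0.0000), down 55.4271 (V=0.0000). Price 0.0000; hedge Δ=0.0000, bond B=0.0000.
  t=3,j=2: stock 142.4942 → up 195.2171 (V=21.4171), down 104.0208 (V=0.0000). Price 13.1068; hedge Δ=0.2348, bond B=-20.3574.
  t=3,j=3: stock 267.4207 → up 366.3664 (V=192.5664), down 195.2171 (V=21.4171). Price 122.5874; hedge Δ=1.0000, bond B=-144.8333.
  t=2,j=0: stock 55.4216 → up 75.9276 (V=0.0000), down 40.4578 (V=0.0000). Price 0.0000; hedge Δ=0.0000, bond B=0.0000.
  t=2,j=1: stock 104.0104 → up 142.4942 (V=13.1068), down 75.9276 (V=0.0000). Price 8.0211; hedge Δ=0.1969, bond B=-12.4583.
  t=2,j=2: stock 195.1976 → up 267.4207 (V=122.5874), down 142.4942 (V=13.1068). Price 77.9222; hedge Δ=0.8764, bond B=-93.1412.
  t=1,j=0: stock 75.9200 → up 104.0104 (V=8.0211), down 55.4216 (V=0.0000). Price 4.9088; hedge Δ=0.1651, bond B=-7.6242.
  t=1,j=1: stock 142.4800 → up 195.1976 (V=77.9222), down 104.0104 (V=8.0211). Price 49.4623; hedge Δ=0.7666, bond B=-59.7582.
  t=0,j=0: stock 104.0000 → up 142.4800 (V=49.4623), down 75.9200 (V=4.9088). Price 31.3564; hedge Δ=0.6694, bond B=-38.2584.
The time-0 hedge costs 31.3564, which is the no-arbitrage price.

(0,0): Delta=0.6694 Bond=-38.2584
(1,0): Delta=0.1651 Bond=-7.6242
(1,1): Delta=0.7666 Bond=-59.7582
(2,0): Delta=0.0000 Bond=0.0000
(2,1): Delta=0.1969 Bond=-12.4583
(2,2): Delta=0.8764 Bond=-93.1412
(3,0): Delta=0.0000 Bond=0.0000
(3,1): Delta=0.0000 Bond=0.0000
(3,2): Delta=0.2348 Bond=-20.3574
(3,3): Delta=1.0000 Bond=-144.8333
V0=31.3564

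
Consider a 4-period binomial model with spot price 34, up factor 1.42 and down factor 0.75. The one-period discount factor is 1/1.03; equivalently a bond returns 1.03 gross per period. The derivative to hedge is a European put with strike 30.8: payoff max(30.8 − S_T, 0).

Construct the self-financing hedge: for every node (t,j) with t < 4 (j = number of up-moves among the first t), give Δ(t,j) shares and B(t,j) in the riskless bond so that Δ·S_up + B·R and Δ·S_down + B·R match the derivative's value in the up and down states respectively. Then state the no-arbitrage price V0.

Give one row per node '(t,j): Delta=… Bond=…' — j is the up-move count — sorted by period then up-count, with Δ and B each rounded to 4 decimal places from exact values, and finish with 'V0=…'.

(0,0): Delta=-0.2542 Bond=13.7419
(1,0): Delta=-0.4597 Bond=19.3942
(1,1): Delta=-0.1030 Bond=6.8556
(2,0): Delta=-0.7542 Bond=25.6085
(2,1): Delta=-0.2430 Bond=12.1309
(2,2): Delta=0.0000 Bond=0.0000
(3,0): Delta=-1.0000 Bond=29.9029
(3,1): Delta=-0.5733 Bond=21.4654
(3,2): Delta=0.0000 Bond=0.0000
(3,3): Delta=0.0000 Bond=0.0000
V0=5.1002

The replicating-portfolio and risk-neutral prices coincide; use p* = (1.03−0.75)/(1.42−0.75) = 0.4179 for the latter.
Terminal values V(4,·): V(4,0)=20.0422, V(4,1)=10.4319, V(4,2)=0.0000, V(4,3)=0.0000, V(4,4)=0.0000
Node (3,0) S=14.3438: V=(p*·10.4319+(1−p*)·20.0422)/1.03=15.5592; Δ=(10.4319−20.0422)/(20.3681−10.7578)=-1.0000; B=V−Δ·S=29.9029
Node (3,1) S=27.1575: V=(p*·0.0000+(1−p*)·10.4319)/1.03=5.8954; Δ=(0.0000−10.4319)/(38.5636−20.3681)=-0.5733; B=V−Δ·S=21.4654
Node (3,2) S=51.4182: V=(p*·0.0000+(1−p*)·0.0000)/1.03=0.0000; Δ=(0.0000−0.0000)/(73.0138−38.5636)=0.0000; B=V−Δ·S=0.0000
Node (3,3) S=97.3518: V=(p*·0.0000+(1−p*)·0.0000)/1.03=0.0000; Δ=(0.0000−0.0000)/(138.2395−73.0138)=0.0000; B=V−Δ·S=0.0000
Node (2,0) S=19.1250: V=(p*·5.8954+(1−p*)·15.5592)/1.03=11.1850; Δ=(5.8954−15.5592)/(27.1575−14.3438)=-0.7542; B=V−Δ·S=25.6085
Node (2,1) S=36.2100: V=(p*·0.0000+(1−p*)·5.8954)/1.03=3.3317; Δ=(0.0000−5.8954)/(51.4182−27.1575)=-0.2430; B=V−Δ·S=12.1309
Node (2,2) S=68.5576: V=(p*·0.0000+(1−p*)·0.0000)/1.03=0.0000; Δ=(0.0000−0.0000)/(97.3518−51.4182)=0.0000; B=V−Δ·S=0.0000
Node (1,0) S=25.5000: V=(p*·3.3317+(1−p*)·11.1850)/1.03=7.6729; Δ=(3.3317−11.1850)/(36.2100−19.1250)=-0.4597; B=V−Δ·S=19.3942
Node (1,1) S=48.2800: V=(p*·0.0000+(1−p*)·3.3317)/1.03=1.8829; Δ=(0.0000−3.3317)/(68.5576−36.2100)=-0.1030; B=V−Δ·S=6.8556
Node (0,0) S=34.0000: V=(p*·1.8829+(1−p*)·7.6729)/1.03=5.1002; Δ=(1.8829−7.6729)/(48.2800−25.5000)=-0.2542; B=V−Δ·S=13.7419
Check: Δ(0,0)·S0 + B(0,0) = 5.1002 = V0.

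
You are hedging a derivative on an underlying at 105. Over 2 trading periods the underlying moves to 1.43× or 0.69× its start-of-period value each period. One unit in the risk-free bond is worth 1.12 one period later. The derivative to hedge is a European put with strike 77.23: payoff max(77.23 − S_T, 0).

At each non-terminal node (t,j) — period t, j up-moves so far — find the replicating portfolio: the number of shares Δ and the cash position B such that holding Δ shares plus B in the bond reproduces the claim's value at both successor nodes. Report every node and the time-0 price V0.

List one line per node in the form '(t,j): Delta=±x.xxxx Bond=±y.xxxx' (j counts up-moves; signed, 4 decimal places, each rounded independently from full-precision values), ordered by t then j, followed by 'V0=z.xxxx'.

(0,0): Delta=-0.1311 Bond=17.5791
(1,0): Delta=-0.5081 Bond=46.9987
(1,1): Delta=0.0000 Bond=0.0000
V0=3.8109

Since d<R<u, set p* = (R−d)/(u−d) = 0.5811; price each node as the discounted p*-expectation of its children.
At expiry t=2: V(2,0)=27.2395, V(2,1)=0.0000, V(2,2)=0.0000
(1,0): S=72.4500. Δ = (V_up−V_dn)/(S_up−S_dn) = (0.0000−27.2395)/(103.6035−49.9905) = -0.5081. V = [p*·0.0000 + (1−p*)·27.2395]/1.12 = 10.1885. B = V − Δ·S = 46.9987.
(1,1): S=150.1500. Δ = (V_up−V_dn)/(S_up−S_dn) = (0.0000−0.0000)/(214.7145−103.6035) = 0.0000. V = [p*·0.0000 + (1−p*)·0.0000]/1.12 = 0.0000. B = V − Δ·S = 0.0000.
(0,0): S=105.0000. Δ = (V_up−V_dn)/(S_up−S_dn) = (0.0000−10.1885)/(150.1500−72.4500) = -0.1311. V = [p*·0.0000 + (1−p*)·10.1885]/1.12 = 3.8109. B = V − Δ·S = 17.5791.
Check: Δ(0,0)·S0 + B(0,0) = 3.8109 = V0.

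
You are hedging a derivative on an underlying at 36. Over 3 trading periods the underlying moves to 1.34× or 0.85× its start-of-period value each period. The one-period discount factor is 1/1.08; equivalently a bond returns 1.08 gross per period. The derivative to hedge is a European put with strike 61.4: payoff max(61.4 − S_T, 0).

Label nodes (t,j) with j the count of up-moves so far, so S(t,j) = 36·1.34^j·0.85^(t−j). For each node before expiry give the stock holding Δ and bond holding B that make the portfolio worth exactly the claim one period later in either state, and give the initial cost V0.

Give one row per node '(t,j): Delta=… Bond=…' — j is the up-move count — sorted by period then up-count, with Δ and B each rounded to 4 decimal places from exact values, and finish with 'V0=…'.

Since d<R<u, set p* = (R−d)/(u−d) = 0.4694; price each node as the discounted p*-expectation of its children.
Payoff layer (t=3): V(3,0)=39.2915, V(3,1)=26.5466, V(3,2)=6.4546, V(3,3)=0.0000
(2,0): S=26.0100. Δ = (V_up−V_dn)/(S_up−S_dn) = (26.5466−39.2915)/(34.8534−22.1085) = -1.0000. V = [p*·26.5466 + (1−p*)·39.2915]/1.08 = 30.8419. B = V − Δ·S = 56.8519.
(2,1): S=41.0040. Δ = (V_up−V_dn)/(S_up−S_dn) = (6.4546−26.5466)/(54.9454−34.8534) = -1.0000. V = [p*·6.4546 + (1−p*)·26.5466]/1.08 = 15.8479. B = V − Δ·S = 56.8519.
(2,2): S=64.6416. Δ = (V_up−V_dn)/(S_up−S_dn) = (0.0000−6.4546)/(86.6197−54.9454) = -0.2038. V = [p*·0.0000 + (1−p*)·6.4546]/1.08 = 3.1712. B = V − Δ·S = 16.3439.
(1,0): S=30.6000. Δ = (V_up−V_dn)/(S_up−S_dn) = (15.8479−30.8419)/(41.0040−26.0100) = -1.0000. V = [p*·15.8479 + (1−p*)·30.8419]/1.08 = 22.0406. B = V − Δ·S = 52.6406.
(1,1): S=48.2400. Δ = (V_up−V_dn)/(S_up−S_dn) = (3.1712−15.8479)/(64.6416−41.0040) = -0.5363. V = [p*·3.1712 + (1−p*)·15.8479]/1.08 = 9.1644. B = V − Δ·S = 35.0351.
(0,0): S=36.0000. Δ = (V_up−V_dn)/(S_up−S_dn) = (9.1644−22.0406)/(48.2400−30.6000) = -0.7299. V = [p*·9.1644 + (1−p*)·22.0406]/1.08 = 14.8117. B = V − Δ·S = 41.0896.
Self-financing check: at every node Δ·S+B equals the discounted successor values.

(0,0): Delta=-0.7299 Bond=41.0896
(1,0): Delta=-1.0000 Bond=52.6406
(1,1): Delta=-0.5363 Bond=35.0351
(2,0): Delta=-1.0000 Bond=56.8519
(2,1): Delta=-1.0000 Bond=56.8519
(2,2): Delta=-0.2038 Bond=16.3439
V0=14.8117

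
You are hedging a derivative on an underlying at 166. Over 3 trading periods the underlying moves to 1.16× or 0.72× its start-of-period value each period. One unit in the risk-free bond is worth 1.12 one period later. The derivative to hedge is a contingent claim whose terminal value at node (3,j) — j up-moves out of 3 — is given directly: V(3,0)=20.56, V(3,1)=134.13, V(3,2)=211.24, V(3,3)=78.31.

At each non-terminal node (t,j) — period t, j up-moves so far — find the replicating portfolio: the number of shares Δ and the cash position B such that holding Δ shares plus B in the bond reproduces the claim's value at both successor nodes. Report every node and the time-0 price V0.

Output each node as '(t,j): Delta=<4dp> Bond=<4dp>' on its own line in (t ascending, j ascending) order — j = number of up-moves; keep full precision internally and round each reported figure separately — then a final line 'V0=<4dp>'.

(0,0): Delta=-1.0497 Bond=252.1814
(1,0): Delta=1.3655 Bond=-6.2168
(1,1): Delta=-1.1996 Bond=311.3092
(2,0): Delta=2.9994 Bond=-147.5731
(2,1): Delta=1.2640 Bond=7.0982
(2,2): Delta=-1.3525 Bond=382.8231
V0=77.9303

Since d<R<u, set p* = (R−d)/(u−d) = 0.9091; price each node as the discounted p*-expectation of its children.
Terminal values V(3,·): V(3,0)=20.5600, V(3,1)=134.1300, V(3,2)=211.2400, V(3,3)=78.3100
(2,0): S=86.0544. Δ = (V_up−V_dn)/(S_up−S_dn) = (134.1300−20.5600)/(99.8231−61.9592) = 2.9994. V = [p*·134.1300 + (1−p*)·20.5600]/1.12 = 110.5406. B = V − Δ·S = -147.5731.
(2,1): S=138.6432. Δ = (V_up−V_dn)/(S_up−S_dn) = (211.2400−134.1300)/(160.8261−99.8231) = 1.2640. V = [p*·211.2400 + (1−p*)·134.1300]/1.12 = 182.3482. B = V − Δ·S = 7.0982.
(2,2): S=223.3696. Δ = (V_up−V_dn)/(S_up−S_dn) = (78.3100−211.2400)/(259.1087−160.8261) = -1.3525. V = [p*·78.3100 + (1−p*)·211.2400]/1.12 = 80.7094. B = V − Δ·S = 382.8231.
(1,0): S=119.5200. Δ = (V_up−V_dn)/(S_up−S_dn) = (182.3482−110.5406)/(138.6432−86.0544) = 1.3655. V = [p*·182.3482 + (1−p*)·110.5406]/1.12 = 156.9824. B = V − Δ·S = -6.2168.
(1,1): S=192.5600. Δ = (V_up−V_dn)/(S_up−S_dn) = (80.7094−182.3482)/(223.3696−138.6432) = -1.1996. V = [p*·80.7094 + (1−p*)·182.3482]/1.12 = 80.3119. B = V − Δ·S = 311.3092.
(0,0): S=166.0000. Δ = (V_up−V_dn)/(S_up−S_dn) = (80.3119−156.9824)/(192.5600−119.5200) = -1.0497. V = [p*·80.3119 + (1−p*)·156.9824]/1.12 = 77.9303. B = V − Δ·S = 252.1814.
Check: Δ(0,0)·S0 + B(0,0) = 77.9303 = V0.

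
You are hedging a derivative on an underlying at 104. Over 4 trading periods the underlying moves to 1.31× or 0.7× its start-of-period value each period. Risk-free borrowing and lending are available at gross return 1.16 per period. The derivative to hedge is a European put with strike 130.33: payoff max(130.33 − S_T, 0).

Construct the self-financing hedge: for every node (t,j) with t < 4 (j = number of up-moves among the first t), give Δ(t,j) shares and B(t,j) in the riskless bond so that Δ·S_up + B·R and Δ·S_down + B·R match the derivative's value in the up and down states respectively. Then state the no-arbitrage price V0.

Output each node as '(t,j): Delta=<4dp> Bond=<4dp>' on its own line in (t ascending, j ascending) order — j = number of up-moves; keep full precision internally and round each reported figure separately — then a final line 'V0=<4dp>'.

The replicating-portfolio and risk-neutral prices coincide; use p* = (1.16−0.7)/(1.31−0.7) = 0.7541 for the latter.
Payoff layer (t=4): V(4,0)=105.3596, V(4,1)=83.5997, V(4,2)=42.8775, V(4,3)=0.0000, V(4,4)=0.0000
  t=3,j=0: stock 35.6720 → up 46.7303 (V=83.5997), down 24.9704 (V=105.3596). Price 76.6814; hedge Δ=-1.0000, bond B=112.3534.
  t=3,j=1: stock 66.7576 → up 87.4525 (V=42.8775), down 46.7303 (V=83.5997). Price 45.5958; hedge Δ=-1.0000, bond B=112.3534.
  t=3,j=2: stock 124.9321 → up 163.6610 (V=0.0000), down 87.4525 (V=42.8775). Price 9.0894; hedge Δ=-0.5626, bond B=79.3804.
  t=3,j=3: stock 233.8015 → up 306.2799 (V=0.0000), down 163.6610 (V=0.0000). Price 0.0000; hedge Δ=0.0000, bond B=0.0000.
  t=2,j=0: stock 50.9600 → up 66.7576 (V=45.5958), down 35.6720 (V=76.6814). Price 45.8964; hedge Δ=-1.0000, bond B=96.8564.
  t=2,j=1: stock 95.3680 → up 124.9321 (V=9.0894), down 66.7576 (V=45.5958). Price 15.5745; hedge Δ=-0.6275, bond B=75.4212.
  t=2,j=2: stock 178.4744 → up 233.8015 (V=0.0000), down 124.9321 (V=9.0894). Price 1.9268; hedge Δ=-0.0835, bond B=16.8274.
  t=1,j=0: stock 72.8000 → up 95.3680 (V=15.5745), down 50.9600 (V=45.8964). Price 19.8540; hedge Δ=-0.6828, bond B=69.5622.
  t=1,j=1: stock 136.2400 → up 178.4744 (V=1.9268), down 95.3680 (V=15.5745). Price 4.5541; hedge Δ=-0.1642, bond B=26.9273.
  t=0,j=0: stock 104.0000 → up 136.2400 (V=4.5541), down 72.8000 (V=19.8540). Price 7.1693; hedge Δ=-0.2412, bond B=32.2511.
Root portfolio cost Δ·104+B reproduces V0=7.1693.

(0,0): Delta=-0.2412 Bond=32.2511
(1,0): Delta=-0.6828 Bond=69.5622
(1,1): Delta=-0.1642 Bond=26.9273
(2,0): Delta=-1.0000 Bond=96.8564
(2,1): Delta=-0.6275 Bond=75.4212
(2,2): Delta=-0.0835 Bond=16.8274
(3,0): Delta=-1.0000 Bond=112.3534
(3,1): Delta=-1.0000 Bond=112.3534
(3,2): Delta=-0.5626 Bond=79.3804
(3,3): Delta=0.0000 Bond=0.0000
V0=7.1693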